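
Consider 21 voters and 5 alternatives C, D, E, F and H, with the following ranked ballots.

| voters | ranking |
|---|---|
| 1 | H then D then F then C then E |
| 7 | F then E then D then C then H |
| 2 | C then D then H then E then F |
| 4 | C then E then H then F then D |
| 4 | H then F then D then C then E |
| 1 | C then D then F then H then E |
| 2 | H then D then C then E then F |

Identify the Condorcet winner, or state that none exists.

Pairwise majorities:
C vs D: 7 to 14, D.
C vs E: C wins 14–7.
C vs F: C preferred on 2+4+1+2 = 9 ballots; F wins 12–9.
C vs H: C is ranked higher on 7+2+4+1 = 14 ballots, H on 7. C wins 14–7.
D–E: E 11–10.
D–F: F 15–6.
D vs H: H wins 11–10.
E vs F: E preferred on 2+4+2 = 8 ballots; F wins 13–8.
E vs H: E preferred on 7+4 = 11 ballots; E wins 11–10.
F–H: H 13–8.
No alternative is unbeaten: C loses to D; D loses to E; E loses to C; F loses to H; H loses to C. In particular C → E → D → C is a majority cycle — no Condorcet winner exists.

none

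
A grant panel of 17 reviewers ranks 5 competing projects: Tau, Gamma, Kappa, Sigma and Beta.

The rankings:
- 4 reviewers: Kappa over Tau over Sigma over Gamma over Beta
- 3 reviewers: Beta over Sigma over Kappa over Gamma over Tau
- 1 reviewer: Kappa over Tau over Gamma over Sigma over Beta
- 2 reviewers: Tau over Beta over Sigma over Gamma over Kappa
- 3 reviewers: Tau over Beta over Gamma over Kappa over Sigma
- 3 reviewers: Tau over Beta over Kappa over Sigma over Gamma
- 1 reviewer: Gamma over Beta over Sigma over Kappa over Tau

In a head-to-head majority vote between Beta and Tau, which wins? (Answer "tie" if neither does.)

Ballots ranking Beta above Tau: 3 + 1 = 4.
Ballots ranking Tau above Beta: 17 − 4 = 13.
Tau wins the head-to-head 13–4.

Tau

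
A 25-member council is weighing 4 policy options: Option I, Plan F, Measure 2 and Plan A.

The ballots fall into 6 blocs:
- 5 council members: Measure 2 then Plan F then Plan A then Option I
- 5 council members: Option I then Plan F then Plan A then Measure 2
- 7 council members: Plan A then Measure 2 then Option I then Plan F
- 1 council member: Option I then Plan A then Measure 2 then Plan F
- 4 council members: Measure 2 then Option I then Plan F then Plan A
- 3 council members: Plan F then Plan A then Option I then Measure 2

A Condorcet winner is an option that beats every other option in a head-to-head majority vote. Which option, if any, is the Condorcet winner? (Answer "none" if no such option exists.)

none

Head-to-head results (25 council members):
Option I vs Plan F: 5+7+1+4 = 17 for Option I, 8 for Plan F — Option I by 17–8.
Option I vs Measure 2: 5+1+3 = 9 for Option I, 16 for Measure 2 — Measure 2 by 16–9.
Option I vs Plan A: Option I preferred on 5+1+4 = 10 ballots; Plan A wins 15–10.
Plan F vs Measure 2: Plan F preferred on 5+3 = 8 ballots; Measure 2 wins 17–8.
Plan F vs Plan A: Plan F is ranked higher on 5+5+4+3 = 17 ballots, Plan A on 8. Plan F wins 17–8.
Measure 2 vs Plan A: Measure 2 is ranked higher on 5+4 = 9 ballots, Plan A on 16. Plan A wins 16–9.
Every option loses at least once (Option I loses to Measure 2; Plan F loses to Option I; Measure 2 loses to Plan A; Plan A loses to Plan F). The majority relation contains the cycle Option I → Plan F → Plan A → Option I, so there is no Condorcet winner.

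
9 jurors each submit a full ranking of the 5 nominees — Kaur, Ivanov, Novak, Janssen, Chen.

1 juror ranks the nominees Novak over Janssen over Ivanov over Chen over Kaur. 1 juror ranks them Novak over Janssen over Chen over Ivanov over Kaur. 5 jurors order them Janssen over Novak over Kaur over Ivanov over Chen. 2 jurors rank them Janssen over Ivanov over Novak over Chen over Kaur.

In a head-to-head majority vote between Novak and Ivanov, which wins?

Ballots ranking Novak above Ivanov: 1 + 1 + 5 = 7.
Ballots ranking Ivanov above Novak: 9 − 7 = 2.
Novak wins the head-to-head 7–2.

Novak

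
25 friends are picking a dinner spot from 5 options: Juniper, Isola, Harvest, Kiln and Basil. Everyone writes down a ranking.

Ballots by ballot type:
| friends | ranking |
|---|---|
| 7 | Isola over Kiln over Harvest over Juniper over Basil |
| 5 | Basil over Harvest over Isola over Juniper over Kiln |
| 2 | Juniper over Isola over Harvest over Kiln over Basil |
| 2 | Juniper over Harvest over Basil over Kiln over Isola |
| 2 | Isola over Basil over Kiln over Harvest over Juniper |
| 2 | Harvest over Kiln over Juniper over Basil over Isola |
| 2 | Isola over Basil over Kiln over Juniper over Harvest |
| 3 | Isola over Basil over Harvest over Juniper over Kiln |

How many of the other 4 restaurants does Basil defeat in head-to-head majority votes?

1

Basil against each rival (25 friends):
Basil–Juniper: Juniper 13–12.
Basil vs Isola: Isola, 16–9.
Basil vs Harvest: Harvest, 13–12.
Basil vs Kiln: 14 to 11, Basil.
Basil beats Kiln; loses to Juniper, Isola, Harvest — 1 pairwise win.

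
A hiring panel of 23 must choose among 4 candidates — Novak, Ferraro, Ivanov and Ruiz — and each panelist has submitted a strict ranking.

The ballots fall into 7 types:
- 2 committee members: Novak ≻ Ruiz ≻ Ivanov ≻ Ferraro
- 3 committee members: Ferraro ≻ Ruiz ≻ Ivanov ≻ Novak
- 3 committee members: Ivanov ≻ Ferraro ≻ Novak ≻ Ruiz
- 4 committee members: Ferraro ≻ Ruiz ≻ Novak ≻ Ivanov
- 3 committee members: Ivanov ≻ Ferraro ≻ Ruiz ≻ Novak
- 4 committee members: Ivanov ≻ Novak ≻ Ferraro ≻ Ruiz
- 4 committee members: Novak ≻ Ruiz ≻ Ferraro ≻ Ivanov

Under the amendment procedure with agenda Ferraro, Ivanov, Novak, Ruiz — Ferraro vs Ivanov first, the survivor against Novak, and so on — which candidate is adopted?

Round 1: Ferraro vs Ivanov — 11–12, Ivanov advances.
Round 2: Ivanov vs Novak — 13–10, Ivanov advances.
Round 3: Ivanov vs Ruiz — 10–13, Ruiz advances.
The agenda winner is Ruiz.

Ruiz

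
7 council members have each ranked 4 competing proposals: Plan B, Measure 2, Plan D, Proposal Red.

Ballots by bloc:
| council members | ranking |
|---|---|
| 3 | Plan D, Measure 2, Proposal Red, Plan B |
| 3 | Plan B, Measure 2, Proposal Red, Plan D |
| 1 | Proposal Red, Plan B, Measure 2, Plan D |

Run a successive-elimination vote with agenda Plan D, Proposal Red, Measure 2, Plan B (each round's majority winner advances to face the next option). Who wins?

Plan B

Round 1: Plan D vs Proposal Red — 3–4, Proposal Red advances.
Round 2: Proposal Red vs Measure 2 — 1–6, Measure 2 advances.
Round 3: Measure 2 vs Plan B — 3–4, Plan B advances.
Plan B survives the agenda.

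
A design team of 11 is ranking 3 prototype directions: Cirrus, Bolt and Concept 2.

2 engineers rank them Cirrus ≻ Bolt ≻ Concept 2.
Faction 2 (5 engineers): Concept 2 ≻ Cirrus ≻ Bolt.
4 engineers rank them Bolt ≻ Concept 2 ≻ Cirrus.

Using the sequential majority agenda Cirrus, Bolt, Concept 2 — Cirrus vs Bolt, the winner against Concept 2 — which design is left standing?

Round 1: Cirrus vs Bolt — 7–4, Cirrus advances.
Round 2: Cirrus vs Concept 2 — 2–9, Concept 2 advances.
Concept 2 survives the agenda.

Concept 2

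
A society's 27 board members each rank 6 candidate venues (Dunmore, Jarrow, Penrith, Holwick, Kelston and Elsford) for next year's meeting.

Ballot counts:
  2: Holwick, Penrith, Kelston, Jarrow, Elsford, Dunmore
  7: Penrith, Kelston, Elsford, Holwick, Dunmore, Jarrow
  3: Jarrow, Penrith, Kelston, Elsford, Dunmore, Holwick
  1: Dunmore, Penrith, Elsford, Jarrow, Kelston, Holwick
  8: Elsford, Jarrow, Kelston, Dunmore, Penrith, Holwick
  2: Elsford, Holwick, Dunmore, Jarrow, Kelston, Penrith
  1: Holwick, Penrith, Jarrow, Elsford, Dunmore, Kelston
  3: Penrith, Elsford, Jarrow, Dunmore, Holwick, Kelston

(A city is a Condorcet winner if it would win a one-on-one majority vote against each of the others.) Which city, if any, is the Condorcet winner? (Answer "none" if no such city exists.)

Check each pair by majority over 27 ballots:
Dunmore vs Jarrow: Jarrow wins 17–10.
Dunmore vs Penrith: 1+8+2 = 11 for Dunmore, 16 for Penrith — Penrith by 16–11.
Dunmore–Holwick: Dunmore 15–12.
Dunmore vs Kelston: Dunmore is ranked higher on 1+2+1+3 = 7 ballots, Kelston on 20. Kelston wins 20–7.
Dunmore vs Elsford: Elsford, 26–1.
Jarrow–Penrith: Penrith 14–13.
Jarrow vs Holwick: 3+1+8+3 = 15 for Jarrow, 12 for Holwick — Jarrow by 15–12.
Jarrow vs Kelston: Jarrow wins 18–9.
Jarrow vs Elsford: 6 to 21, Elsford.
Penrith vs Holwick: Penrith preferred on 7+3+1+8+3 = 22 ballots; Penrith wins 22–5.
Penrith vs Kelston: Penrith, 17–10.
Penrith vs Elsford: Penrith, 17–10.
Holwick vs Kelston: Kelston wins 19–8.
Holwick vs Elsford: 2+1 = 3 for Holwick, 24 for Elsford — Elsford by 24–3.
Kelston–Elsford: Elsford 15–12.
Only Penrith has no losses; Penrith is the Condorcet winner.

Penrith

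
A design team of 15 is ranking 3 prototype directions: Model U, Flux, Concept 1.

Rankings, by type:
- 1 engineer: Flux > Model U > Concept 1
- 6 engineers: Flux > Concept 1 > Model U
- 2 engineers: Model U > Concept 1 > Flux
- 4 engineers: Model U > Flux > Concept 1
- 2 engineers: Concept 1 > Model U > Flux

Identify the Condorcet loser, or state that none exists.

Head-to-head results (15 engineers):
Model U–Flux: Model U 8–7.
Model U vs Concept 1: Model U preferred on 1+2+4 = 7 ballots; Concept 1 wins 8–7.
Flux–Concept 1: Flux 11–4.
Every design wins at least one matchup (Model U beats Flux; Flux beats Concept 1; Concept 1 beats Model U), so there is no Condorcet loser.

none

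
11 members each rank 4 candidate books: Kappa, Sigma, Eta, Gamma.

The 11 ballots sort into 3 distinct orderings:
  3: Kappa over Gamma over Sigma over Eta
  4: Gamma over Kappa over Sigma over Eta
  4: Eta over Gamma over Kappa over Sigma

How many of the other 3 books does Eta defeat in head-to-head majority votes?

Eta against each rival (11 members):
Eta vs Kappa: Eta is ranked higher on 4 ballots, Kappa on 7. Kappa wins 7–4.
Eta vs Sigma: Sigma wins 7–4.
Eta vs Gamma: Eta is ranked higher on 4 ballots, Gamma on 7. Gamma wins 7–4.
Eta beats no one; loses to Kappa, Sigma, Gamma — 0 pairwise wins.

0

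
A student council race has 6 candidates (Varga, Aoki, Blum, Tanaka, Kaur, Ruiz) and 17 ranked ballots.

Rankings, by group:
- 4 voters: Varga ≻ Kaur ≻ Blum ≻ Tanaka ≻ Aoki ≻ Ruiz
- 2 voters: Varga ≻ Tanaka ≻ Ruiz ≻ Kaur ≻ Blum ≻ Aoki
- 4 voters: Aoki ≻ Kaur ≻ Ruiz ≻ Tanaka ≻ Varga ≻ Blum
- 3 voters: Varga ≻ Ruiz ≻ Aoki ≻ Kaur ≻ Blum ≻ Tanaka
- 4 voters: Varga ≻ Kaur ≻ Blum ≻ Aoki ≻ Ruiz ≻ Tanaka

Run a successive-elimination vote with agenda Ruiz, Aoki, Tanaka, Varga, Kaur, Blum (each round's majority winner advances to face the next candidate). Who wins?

Round 1: Ruiz vs Aoki — 5–12, Aoki advances.
Round 2: Aoki vs Tanaka — 11–6, Aoki advances.
Round 3: Aoki vs Varga — 4–13, Varga advances.
Round 4: Varga vs Kaur — 13–4, Varga advances.
Round 5: Varga vs Blum — 17–0, Varga advances.
The agenda winner is Varga.

Varga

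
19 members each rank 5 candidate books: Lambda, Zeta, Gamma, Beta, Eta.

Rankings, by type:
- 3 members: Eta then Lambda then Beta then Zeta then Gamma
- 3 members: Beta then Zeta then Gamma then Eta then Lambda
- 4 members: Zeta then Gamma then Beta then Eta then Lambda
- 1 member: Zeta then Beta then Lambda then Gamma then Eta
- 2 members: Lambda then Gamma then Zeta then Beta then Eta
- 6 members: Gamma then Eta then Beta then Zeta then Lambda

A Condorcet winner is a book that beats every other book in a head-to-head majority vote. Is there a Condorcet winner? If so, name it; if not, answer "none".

none

Check each pair by majority over 19 ballots:
Lambda vs Zeta: Lambda is ranked higher on 3+2 = 5 ballots, Zeta on 14. Zeta wins 14–5.
Lambda vs Gamma: Lambda is ranked higher on 3+1+2 = 6 ballots, Gamma on 13. Gamma wins 13–6.
Lambda vs Beta: 3+2 = 5 for Lambda, 14 for Beta — Beta by 14–5.
Lambda vs Eta: Lambda is ranked higher on 1+2 = 3 ballots, Eta on 16. Eta wins 16–3.
Zeta vs Gamma: Zeta is ranked higher on 3+3+4+1 = 11 ballots, Gamma on 8. Zeta wins 11–8.
Zeta vs Beta: 7 to 12, Beta.
Zeta vs Eta: Zeta is ranked higher on 3+4+1+2 = 10 ballots, Eta on 9. Zeta wins 10–9.
Gamma vs Beta: 4+2+6 = 12 for Gamma, 7 for Beta — Gamma by 12–7.
Gamma vs Eta: 3+4+1+2+6 = 16 for Gamma, 3 for Eta — Gamma by 16–3.
Beta vs Eta: Beta preferred on 3+4+1+2 = 10 ballots; Beta wins 10–9.
No book is unbeaten: Lambda loses to Zeta; Zeta loses to Beta; Gamma loses to Zeta; Beta loses to Gamma; Eta loses to Zeta. In particular Zeta > Gamma > Beta > Zeta is a majority cycle — no Condorcet winner exists.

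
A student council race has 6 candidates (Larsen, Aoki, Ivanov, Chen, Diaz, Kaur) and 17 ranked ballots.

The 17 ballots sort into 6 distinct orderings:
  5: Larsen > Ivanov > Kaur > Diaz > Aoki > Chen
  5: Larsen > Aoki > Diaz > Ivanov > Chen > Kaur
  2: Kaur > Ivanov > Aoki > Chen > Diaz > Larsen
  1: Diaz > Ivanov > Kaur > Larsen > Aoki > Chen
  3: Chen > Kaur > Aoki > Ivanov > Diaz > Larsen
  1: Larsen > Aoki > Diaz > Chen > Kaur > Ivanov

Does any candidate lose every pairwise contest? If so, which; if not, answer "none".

Head-to-head results (17 voters):
Larsen vs Aoki: Larsen wins 12–5.
Larsen–Ivanov: Larsen 11–6.
Larsen vs Chen: 5+5+1+1 = 12 for Larsen, 5 for Chen — Larsen by 12–5.
Larsen vs Diaz: 5+5+1 = 11 for Larsen, 6 for Diaz — Larsen by 11–6.
Larsen vs Kaur: 5+5+1 = 11 for Larsen, 6 for Kaur — Larsen by 11–6.
Aoki vs Ivanov: Aoki is ranked higher on 5+3+1 = 9 ballots, Ivanov on 8. Aoki wins 9–8.
Aoki vs Chen: 5+5+2+1+1 = 14 for Aoki, 3 for Chen — Aoki by 14–3.
Aoki vs Diaz: Aoki is ranked higher on 5+2+3+1 = 11 ballots, Diaz on 6. Aoki wins 11–6.
Aoki vs Kaur: 6 to 11, Kaur.
Ivanov vs Chen: Ivanov is ranked higher on 5+5+2+1 = 13 ballots, Chen on 4. Ivanov wins 13–4.
Ivanov vs Diaz: Ivanov preferred on 5+2+3 = 10 ballots; Ivanov wins 10–7.
Ivanov vs Kaur: Ivanov wins 11–6.
Chen vs Diaz: Chen preferred on 2+3 = 5 ballots; Diaz wins 12–5.
Chen–Kaur: Chen 9–8.
Diaz vs Kaur: Kaur, 10–7.
Each candidate has at least one pairwise win (Larsen beats Aoki; Aoki beats Ivanov; Ivanov beats Chen; Chen beats Kaur; Diaz beats Chen; Kaur beats Aoki) — no Condorcet loser.

none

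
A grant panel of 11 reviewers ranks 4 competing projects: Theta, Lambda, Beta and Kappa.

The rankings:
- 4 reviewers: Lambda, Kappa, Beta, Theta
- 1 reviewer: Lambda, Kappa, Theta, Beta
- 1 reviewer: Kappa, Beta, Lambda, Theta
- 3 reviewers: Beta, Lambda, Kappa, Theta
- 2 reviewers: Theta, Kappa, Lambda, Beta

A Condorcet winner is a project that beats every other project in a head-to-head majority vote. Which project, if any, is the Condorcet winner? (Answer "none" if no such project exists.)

Pairwise majorities:
Theta vs Lambda: Theta is ranked higher on 2 ballots, Lambda on 9. Lambda wins 9–2.
Theta vs Beta: Theta is ranked higher on 1+2 = 3 ballots, Beta on 8. Beta wins 8–3.
Theta vs Kappa: 2 to 9, Kappa.
Lambda vs Beta: Lambda is ranked higher on 4+1+2 = 7 ballots, Beta on 4. Lambda wins 7–4.
Lambda vs Kappa: 8 to 3, Lambda.
Beta vs Kappa: 3 to 8, Kappa.
Lambda defeats every rival head-to-head and is the Condorcet winner.

Lambda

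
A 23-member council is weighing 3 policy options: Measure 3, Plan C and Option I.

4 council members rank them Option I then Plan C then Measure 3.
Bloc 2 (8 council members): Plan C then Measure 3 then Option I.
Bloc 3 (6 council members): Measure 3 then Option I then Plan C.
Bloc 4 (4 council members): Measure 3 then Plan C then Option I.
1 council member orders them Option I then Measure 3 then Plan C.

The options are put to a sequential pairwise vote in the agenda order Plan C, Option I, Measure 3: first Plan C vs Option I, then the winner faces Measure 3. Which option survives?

Plan C

Round 1: Plan C vs Option I — 12–11, Plan C advances.
Round 2: Plan C vs Measure 3 — 12–11, Plan C advances.
The agenda winner is Plan C.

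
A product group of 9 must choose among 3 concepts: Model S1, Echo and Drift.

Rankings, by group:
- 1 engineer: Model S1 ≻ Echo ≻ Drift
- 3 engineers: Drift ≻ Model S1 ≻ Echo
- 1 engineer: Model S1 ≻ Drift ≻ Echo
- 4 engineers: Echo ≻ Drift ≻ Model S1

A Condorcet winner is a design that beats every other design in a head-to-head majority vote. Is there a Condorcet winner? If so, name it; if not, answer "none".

none

Check each pair by majority over 9 ballots:
Model S1–Echo: Model S1 5–4.
Model S1–Drift: Drift 7–2.
Echo–Drift: Echo 5–4.
No design is unbeaten: Model S1 loses to Drift; Echo loses to Model S1; Drift loses to Echo. In particular Model S1 → Echo → Drift → Model S1 is a majority cycle — no Condorcet winner exists.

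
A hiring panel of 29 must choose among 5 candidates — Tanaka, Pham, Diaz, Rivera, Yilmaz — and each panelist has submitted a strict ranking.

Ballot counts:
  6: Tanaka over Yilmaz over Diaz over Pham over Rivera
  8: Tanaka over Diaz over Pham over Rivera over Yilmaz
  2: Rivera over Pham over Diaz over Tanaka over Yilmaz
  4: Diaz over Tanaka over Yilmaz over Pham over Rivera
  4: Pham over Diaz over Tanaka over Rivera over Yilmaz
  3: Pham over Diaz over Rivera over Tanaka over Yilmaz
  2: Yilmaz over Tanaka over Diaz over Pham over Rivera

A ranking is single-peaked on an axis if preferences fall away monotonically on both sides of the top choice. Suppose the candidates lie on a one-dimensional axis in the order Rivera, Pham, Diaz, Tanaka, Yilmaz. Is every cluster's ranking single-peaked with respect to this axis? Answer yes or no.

yes

Axis positions: Rivera=1, Pham=2, Diaz=3, Tanaka=4, Yilmaz=5.
Cluster 1 (peak Tanaka at position 4): ranking walks positions 4-5-3-2-1, expanding outward from the peak — single-peaked.
Cluster 2 (peak Tanaka at position 4): ranking walks positions 4-3-2-1-5, expanding outward from the peak — single-peaked.
Cluster 3 (peak Rivera at position 1): ranking walks positions 1-2-3-4-5, expanding outward from the peak — single-peaked.
Cluster 4 (peak Diaz at position 3): ranking walks positions 3-4-5-2-1, expanding outward from the peak — single-peaked.
Cluster 5 (peak Pham at position 2): ranking walks positions 2-3-4-1-5, expanding outward from the peak — single-peaked.
Cluster 6 (peak Pham at position 2): ranking walks positions 2-3-1-4-5, expanding outward from the peak — single-peaked.
Cluster 7 (peak Yilmaz at position 5): ranking walks positions 5-4-3-2-1, expanding outward from the peak — single-peaked.
Every ranking is single-peaked on this axis.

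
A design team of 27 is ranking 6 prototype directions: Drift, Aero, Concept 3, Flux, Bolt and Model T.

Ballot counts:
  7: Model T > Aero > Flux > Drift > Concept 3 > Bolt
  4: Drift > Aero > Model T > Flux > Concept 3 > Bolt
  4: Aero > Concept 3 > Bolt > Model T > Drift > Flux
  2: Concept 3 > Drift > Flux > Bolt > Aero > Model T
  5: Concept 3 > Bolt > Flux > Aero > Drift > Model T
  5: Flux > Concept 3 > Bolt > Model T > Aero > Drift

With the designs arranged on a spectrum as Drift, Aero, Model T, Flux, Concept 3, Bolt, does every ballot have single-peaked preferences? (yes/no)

Axis positions: Drift=1, Aero=2, Model T=3, Flux=4, Concept 3=5, Bolt=6.
Cluster 1 (peak Model T at position 3): ranking walks positions 3-2-4-1-5-6, expanding outward from the peak — single-peaked.
Cluster 2 (peak Drift at position 1): ranking walks positions 1-2-3-4-5-6, expanding outward from the peak — single-peaked.
Cluster 3: ranking walks positions 2-5-6-3-1-4; Concept 3 is ranked above Model T even though Model T lies between Concept 3 and the peak Aero on the axis — preferences dip and rise again. Not single-peaked.
Cluster 4: ranking walks positions 5-1-4-6-2-3; Drift is ranked above Flux even though Flux lies between Drift and the peak Concept 3 on the axis — preferences dip and rise again. Not single-peaked.
Cluster 5: ranking walks positions 5-6-4-2-1-3; Aero is ranked above Model T even though Model T lies between Aero and the peak Concept 3 on the axis — preferences dip and rise again. Not single-peaked.
Cluster 6 (peak Flux at position 4): ranking walks positions 4-5-6-3-2-1, expanding outward from the peak — single-peaked.
Cluster 3 violates single-peakedness, so the profile is not single-peaked on this axis.

no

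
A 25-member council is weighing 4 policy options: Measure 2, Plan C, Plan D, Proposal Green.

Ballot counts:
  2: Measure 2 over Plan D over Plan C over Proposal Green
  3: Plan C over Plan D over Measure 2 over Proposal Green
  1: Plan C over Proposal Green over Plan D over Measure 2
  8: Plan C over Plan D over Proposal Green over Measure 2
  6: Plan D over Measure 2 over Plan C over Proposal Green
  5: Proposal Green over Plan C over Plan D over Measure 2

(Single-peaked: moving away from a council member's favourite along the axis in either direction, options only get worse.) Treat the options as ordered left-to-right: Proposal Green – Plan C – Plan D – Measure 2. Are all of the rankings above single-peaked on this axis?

yes

Axis positions: Proposal Green=1, Plan C=2, Plan D=3, Measure 2=4.
Ballot type 1 (peak Measure 2 at position 4): ranking walks positions 4-3-2-1, expanding outward from the peak — single-peaked.
Ballot type 2 (peak Plan C at position 2): ranking walks positions 2-3-4-1, expanding outward from the peak — single-peaked.
Ballot type 3 (peak Plan C at position 2): ranking walks positions 2-1-3-4, expanding outward from the peak — single-peaked.
Ballot type 4 (peak Plan C at position 2): ranking walks positions 2-3-1-4, expanding outward from the peak — single-peaked.
Ballot type 5 (peak Plan D at position 3): ranking walks positions 3-4-2-1, expanding outward from the peak — single-peaked.
Ballot type 6 (peak Proposal Green at position 1): ranking walks positions 1-2-3-4, expanding outward from the peak — single-peaked.
Every ranking is single-peaked on this axis.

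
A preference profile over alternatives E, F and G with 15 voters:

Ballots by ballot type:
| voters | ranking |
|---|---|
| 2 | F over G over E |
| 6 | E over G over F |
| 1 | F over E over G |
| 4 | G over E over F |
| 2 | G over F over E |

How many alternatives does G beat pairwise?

2

G against each rival (15 voters):
G–E: G 8–7.
G vs F: 6+4+2 = 12 for G, 3 for F — G by 12–3.
G beats E, F — 2 pairwise wins.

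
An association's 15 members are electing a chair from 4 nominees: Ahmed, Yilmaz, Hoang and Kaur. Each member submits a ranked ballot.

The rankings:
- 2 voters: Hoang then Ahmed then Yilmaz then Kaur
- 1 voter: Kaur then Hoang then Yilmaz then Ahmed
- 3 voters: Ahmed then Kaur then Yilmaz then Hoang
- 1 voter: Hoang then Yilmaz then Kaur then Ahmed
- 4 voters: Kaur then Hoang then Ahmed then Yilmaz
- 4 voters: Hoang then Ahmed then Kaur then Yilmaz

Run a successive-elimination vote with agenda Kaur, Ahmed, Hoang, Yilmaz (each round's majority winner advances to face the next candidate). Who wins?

Hoang

Round 1: Kaur vs Ahmed — 6–9, Ahmed advances.
Round 2: Ahmed vs Hoang — 3–12, Hoang advances.
Round 3: Hoang vs Yilmaz — 12–3, Hoang advances.
The agenda winner is Hoang.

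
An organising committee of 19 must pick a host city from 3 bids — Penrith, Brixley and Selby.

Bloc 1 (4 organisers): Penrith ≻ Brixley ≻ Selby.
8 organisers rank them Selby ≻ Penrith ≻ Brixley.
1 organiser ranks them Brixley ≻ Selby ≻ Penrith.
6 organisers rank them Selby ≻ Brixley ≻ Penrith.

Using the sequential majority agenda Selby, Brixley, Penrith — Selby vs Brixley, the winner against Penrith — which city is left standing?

Selby

Round 1: Selby vs Brixley — 14–5, Selby advances.
Round 2: Selby vs Penrith — 15–4, Selby advances.
The agenda winner is Selby.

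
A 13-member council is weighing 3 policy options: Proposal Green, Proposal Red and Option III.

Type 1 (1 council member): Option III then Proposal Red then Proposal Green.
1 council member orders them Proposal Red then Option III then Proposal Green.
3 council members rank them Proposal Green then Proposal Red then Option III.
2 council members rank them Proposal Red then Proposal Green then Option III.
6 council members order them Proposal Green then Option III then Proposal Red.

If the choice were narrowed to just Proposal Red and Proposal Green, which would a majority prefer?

Proposal Green

Ballots ranking Proposal Red above Proposal Green: 1 + 1 + 2 = 4.
Ballots ranking Proposal Green above Proposal Red: 13 − 4 = 9.
Proposal Green wins the head-to-head 9–4.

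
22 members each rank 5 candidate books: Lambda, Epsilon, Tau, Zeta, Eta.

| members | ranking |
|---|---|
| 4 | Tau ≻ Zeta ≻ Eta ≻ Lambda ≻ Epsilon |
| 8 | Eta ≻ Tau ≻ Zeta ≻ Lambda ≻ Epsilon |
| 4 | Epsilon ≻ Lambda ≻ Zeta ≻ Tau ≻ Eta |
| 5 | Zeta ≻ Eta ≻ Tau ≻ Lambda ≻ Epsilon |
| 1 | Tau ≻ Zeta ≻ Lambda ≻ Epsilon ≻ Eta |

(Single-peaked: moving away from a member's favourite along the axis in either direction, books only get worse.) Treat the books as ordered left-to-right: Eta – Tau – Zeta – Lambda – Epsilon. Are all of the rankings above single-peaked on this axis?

no

Axis positions: Eta=1, Tau=2, Zeta=3, Lambda=4, Epsilon=5.
Faction 1 (peak Tau at position 2): ranking walks positions 2-3-1-4-5, expanding outward from the peak — single-peaked.
Faction 2 (peak Eta at position 1): ranking walks positions 1-2-3-4-5, expanding outward from the peak — single-peaked.
Faction 3 (peak Epsilon at position 5): ranking walks positions 5-4-3-2-1, expanding outward from the peak — single-peaked.
Faction 4: ranking walks positions 3-1-2-4-5; Eta is ranked above Tau even though Tau lies between Eta and the peak Zeta on the axis — preferences dip and rise again. Not single-peaked.
Faction 5 (peak Tau at position 2): ranking walks positions 2-3-4-5-1, expanding outward from the peak — single-peaked.
Faction 4 violates single-peakedness, so the profile is not single-peaked on this axis.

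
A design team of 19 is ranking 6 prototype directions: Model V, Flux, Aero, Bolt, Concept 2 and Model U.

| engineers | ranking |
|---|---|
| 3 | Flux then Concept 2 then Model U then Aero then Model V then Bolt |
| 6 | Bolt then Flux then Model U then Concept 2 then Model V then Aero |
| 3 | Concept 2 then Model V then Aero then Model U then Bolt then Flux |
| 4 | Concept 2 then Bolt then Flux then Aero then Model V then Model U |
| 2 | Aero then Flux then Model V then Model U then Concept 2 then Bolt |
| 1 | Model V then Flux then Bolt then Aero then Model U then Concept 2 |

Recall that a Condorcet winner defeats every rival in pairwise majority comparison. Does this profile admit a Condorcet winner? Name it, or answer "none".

Pairwise majorities:
Model V vs Flux: Flux wins 15–4.
Model V vs Aero: Model V wins 10–9.
Model V vs Bolt: Bolt, 10–9.
Model V vs Concept 2: Concept 2, 16–3.
Model V vs Model U: Model V, 10–9.
Flux–Aero: Flux 14–5.
Flux vs Bolt: Bolt wins 13–6.
Flux–Concept 2: Flux 12–7.
Flux vs Model U: Flux wins 16–3.
Aero–Bolt: Bolt 11–8.
Aero vs Concept 2: Concept 2 wins 16–3.
Aero vs Model U: Aero, 10–9.
Bolt vs Concept 2: Concept 2, 12–7.
Bolt–Model U: Bolt 11–8.
Concept 2 vs Model U: Concept 2 wins 10–9.
Each design drops at least one matchup (Model V loses to Flux; Flux loses to Bolt; Aero loses to Model V; Bolt loses to Concept 2; Concept 2 loses to Flux; Model U loses to Model V); the cycle Flux beats Concept 2 beats Bolt beats Flux rules out a Condorcet winner.

none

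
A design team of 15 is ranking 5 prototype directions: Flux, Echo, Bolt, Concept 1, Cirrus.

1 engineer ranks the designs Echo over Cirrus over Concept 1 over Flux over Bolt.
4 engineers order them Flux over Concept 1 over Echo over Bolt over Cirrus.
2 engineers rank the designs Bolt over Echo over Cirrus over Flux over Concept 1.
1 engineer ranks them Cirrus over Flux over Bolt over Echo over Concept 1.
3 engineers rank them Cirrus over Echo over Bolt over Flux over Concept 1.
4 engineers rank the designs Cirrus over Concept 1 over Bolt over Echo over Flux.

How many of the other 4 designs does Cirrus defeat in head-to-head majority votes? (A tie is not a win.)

Cirrus against each rival (15 engineers):
Cirrus vs Flux: Cirrus, 11–4.
Cirrus vs Echo: Cirrus, 8–7.
Cirrus vs Bolt: Cirrus, 9–6.
Cirrus vs Concept 1: 11 to 4, Cirrus.
Cirrus beats Flux, Echo, Bolt, Concept 1 — 4 pairwise wins.

4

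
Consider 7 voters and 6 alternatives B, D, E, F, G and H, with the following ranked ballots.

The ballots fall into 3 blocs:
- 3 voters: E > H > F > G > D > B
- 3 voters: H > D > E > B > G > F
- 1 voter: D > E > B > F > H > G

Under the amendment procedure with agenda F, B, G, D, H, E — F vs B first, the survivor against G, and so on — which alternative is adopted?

Round 1: F vs B — 3–4, B advances.
Round 2: B vs G — 4–3, B advances.
Round 3: B vs D — 0–7, D advances.
Round 4: D vs H — 1–6, H advances.
Round 5: H vs E — 3–4, E advances.
E survives the agenda.

E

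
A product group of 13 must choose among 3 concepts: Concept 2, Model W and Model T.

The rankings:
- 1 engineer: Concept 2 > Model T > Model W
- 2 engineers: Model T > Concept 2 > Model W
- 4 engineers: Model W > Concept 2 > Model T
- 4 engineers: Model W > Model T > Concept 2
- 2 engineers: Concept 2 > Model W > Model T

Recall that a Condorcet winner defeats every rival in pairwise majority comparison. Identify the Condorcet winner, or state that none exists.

Head-to-head results (13 engineers):
Concept 2 vs Model W: Concept 2 preferred on 1+2+2 = 5 ballots; Model W wins 8–5.
Concept 2 vs Model T: 1+4+2 = 7 for Concept 2, 6 for Model T — Concept 2 by 7–6.
Model W vs Model T: Model W, 10–3.
Only Model W has no losses; Model W is the Condorcet winner.

Model W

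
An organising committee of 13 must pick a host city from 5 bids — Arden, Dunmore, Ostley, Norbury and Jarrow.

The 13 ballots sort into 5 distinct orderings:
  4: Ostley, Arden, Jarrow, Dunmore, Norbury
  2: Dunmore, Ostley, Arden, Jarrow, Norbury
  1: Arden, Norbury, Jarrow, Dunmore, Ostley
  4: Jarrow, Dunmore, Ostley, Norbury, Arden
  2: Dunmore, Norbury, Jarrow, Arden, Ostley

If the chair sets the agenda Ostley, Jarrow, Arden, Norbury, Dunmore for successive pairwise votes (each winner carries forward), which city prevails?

Round 1: Ostley vs Jarrow — 6–7, Jarrow advances.
Round 2: Jarrow vs Arden — 6–7, Arden advances.
Round 3: Arden vs Norbury — 7–6, Arden advances.
Round 4: Arden vs Dunmore — 5–8, Dunmore advances.
Dunmore survives the agenda.

Dunmore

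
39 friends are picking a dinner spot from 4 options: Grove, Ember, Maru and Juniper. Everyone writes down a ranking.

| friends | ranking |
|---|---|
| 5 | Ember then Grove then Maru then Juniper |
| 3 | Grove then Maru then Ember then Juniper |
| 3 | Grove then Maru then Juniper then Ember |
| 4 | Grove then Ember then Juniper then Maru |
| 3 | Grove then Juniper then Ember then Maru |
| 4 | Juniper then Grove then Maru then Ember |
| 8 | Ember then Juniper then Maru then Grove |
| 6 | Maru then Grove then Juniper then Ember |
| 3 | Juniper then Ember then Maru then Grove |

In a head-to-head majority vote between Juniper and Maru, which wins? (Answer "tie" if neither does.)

Juniper

Ballots ranking Juniper above Maru: 4 + 3 + 4 + 8 + 3 = 22.
Ballots ranking Maru above Juniper: 39 − 22 = 17.
Juniper wins the head-to-head 22–17.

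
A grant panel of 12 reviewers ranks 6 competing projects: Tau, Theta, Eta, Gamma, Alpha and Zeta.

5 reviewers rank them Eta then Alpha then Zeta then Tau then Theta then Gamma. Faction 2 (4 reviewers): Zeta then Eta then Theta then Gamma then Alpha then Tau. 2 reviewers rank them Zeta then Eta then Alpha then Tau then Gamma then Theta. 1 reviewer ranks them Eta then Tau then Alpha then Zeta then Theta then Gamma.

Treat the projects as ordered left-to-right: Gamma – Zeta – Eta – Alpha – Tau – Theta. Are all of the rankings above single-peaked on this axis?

no

Axis positions: Gamma=1, Zeta=2, Eta=3, Alpha=4, Tau=5, Theta=6.
Faction 1 (peak Eta at position 3): ranking walks positions 3-4-2-5-6-1, expanding outward from the peak — single-peaked.
Faction 2: ranking walks positions 2-3-6-1-4-5; Theta is ranked above Alpha even though Alpha lies between Theta and the peak Zeta on the axis — preferences dip and rise again. Not single-peaked.
Faction 3 (peak Zeta at position 2): ranking walks positions 2-3-4-5-1-6, expanding outward from the peak — single-peaked.
Faction 4: ranking walks positions 3-5-4-2-6-1; Tau is ranked above Alpha even though Alpha lies between Tau and the peak Eta on the axis — preferences dip and rise again. Not single-peaked.
Faction 2 violates single-peakedness, so the profile is not single-peaked on this axis.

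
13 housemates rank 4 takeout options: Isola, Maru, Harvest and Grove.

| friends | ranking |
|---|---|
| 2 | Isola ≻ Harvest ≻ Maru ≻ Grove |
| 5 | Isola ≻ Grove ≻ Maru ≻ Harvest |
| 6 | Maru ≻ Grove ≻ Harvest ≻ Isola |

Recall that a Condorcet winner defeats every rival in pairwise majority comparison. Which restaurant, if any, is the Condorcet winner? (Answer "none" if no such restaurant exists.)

Isola

Head-to-head results (13 friends):
Isola–Maru: Isola 7–6.
Isola vs Harvest: Isola, 7–6.
Isola vs Grove: Isola wins 7–6.
Maru vs Harvest: Maru, 11–2.
Maru vs Grove: Maru, 8–5.
Harvest vs Grove: Grove, 11–2.
Isola beats each of Maru, Harvest, Grove — Isola is the Condorcet winner.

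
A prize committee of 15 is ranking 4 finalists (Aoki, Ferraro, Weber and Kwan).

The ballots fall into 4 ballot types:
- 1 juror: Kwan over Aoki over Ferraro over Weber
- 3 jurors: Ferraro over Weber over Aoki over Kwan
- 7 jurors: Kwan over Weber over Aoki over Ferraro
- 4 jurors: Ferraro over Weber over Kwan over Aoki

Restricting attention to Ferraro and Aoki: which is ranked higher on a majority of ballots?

Aoki

Ballots ranking Ferraro above Aoki: 3 + 4 = 7.
Ballots ranking Aoki above Ferraro: 15 − 7 = 8.
Aoki wins the head-to-head 8–7.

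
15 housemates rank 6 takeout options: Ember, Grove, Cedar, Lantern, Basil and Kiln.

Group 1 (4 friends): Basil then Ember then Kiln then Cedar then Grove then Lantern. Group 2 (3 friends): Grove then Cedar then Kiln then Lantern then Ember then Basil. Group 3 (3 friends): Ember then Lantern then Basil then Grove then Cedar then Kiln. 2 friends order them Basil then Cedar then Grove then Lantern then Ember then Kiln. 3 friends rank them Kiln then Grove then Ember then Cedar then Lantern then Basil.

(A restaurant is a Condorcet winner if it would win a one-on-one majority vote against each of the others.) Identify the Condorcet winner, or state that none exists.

Head-to-head results (15 friends):
Ember–Grove: Grove 8–7.
Ember–Cedar: Ember 10–5.
Ember–Lantern: Ember 10–5.
Ember vs Basil: Ember wins 9–6.
Ember–Kiln: Ember 9–6.
Grove–Cedar: Grove 9–6.
Grove–Lantern: Grove 12–3.
Grove vs Basil: Basil wins 9–6.
Grove vs Kiln: Grove wins 8–7.
Cedar–Lantern: Cedar 12–3.
Cedar–Basil: Basil 9–6.
Cedar vs Kiln: Cedar, 8–7.
Lantern–Basil: Lantern 9–6.
Lantern vs Kiln: Kiln wins 10–5.
Basil–Kiln: Basil 9–6.
No restaurant is unbeaten: Ember loses to Grove; Grove loses to Basil; Cedar loses to Ember; Lantern loses to Ember; Basil loses to Ember; Kiln loses to Ember. In particular Ember → Basil → Grove → Ember is a majority cycle — no Condorcet winner exists.

none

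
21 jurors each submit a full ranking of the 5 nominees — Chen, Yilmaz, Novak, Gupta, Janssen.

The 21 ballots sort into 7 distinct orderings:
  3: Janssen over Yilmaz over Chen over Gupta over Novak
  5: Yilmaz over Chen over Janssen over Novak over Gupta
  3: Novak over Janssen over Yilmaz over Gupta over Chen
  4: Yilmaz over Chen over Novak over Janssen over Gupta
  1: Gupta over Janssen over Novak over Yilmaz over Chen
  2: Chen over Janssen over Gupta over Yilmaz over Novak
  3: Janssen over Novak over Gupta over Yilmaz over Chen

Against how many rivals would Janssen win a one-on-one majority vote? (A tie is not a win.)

3

Janssen against each rival (21 jurors):
Janssen vs Chen: Chen wins 11–10.
Janssen–Yilmaz: Janssen 12–9.
Janssen vs Novak: Janssen preferred on 3+5+1+2+3 = 14 ballots; Janssen wins 14–7.
Janssen vs Gupta: Janssen, 20–1.
Janssen beats Yilmaz, Novak, Gupta; loses to Chen — 3 pairwise wins.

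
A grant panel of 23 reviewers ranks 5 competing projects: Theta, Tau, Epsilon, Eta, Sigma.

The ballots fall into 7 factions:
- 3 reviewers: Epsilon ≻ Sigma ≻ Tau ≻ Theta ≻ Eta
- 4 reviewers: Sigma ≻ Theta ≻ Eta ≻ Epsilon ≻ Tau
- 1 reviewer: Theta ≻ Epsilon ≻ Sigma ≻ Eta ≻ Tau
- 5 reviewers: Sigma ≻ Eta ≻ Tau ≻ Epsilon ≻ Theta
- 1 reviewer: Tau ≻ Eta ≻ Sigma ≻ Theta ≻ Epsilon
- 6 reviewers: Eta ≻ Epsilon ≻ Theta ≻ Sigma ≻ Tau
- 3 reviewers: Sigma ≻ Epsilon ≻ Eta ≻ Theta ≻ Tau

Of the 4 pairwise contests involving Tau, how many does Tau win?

0

Tau against each rival (23 reviewers):
Tau vs Theta: Theta wins 14–9.
Tau vs Epsilon: 5+1 = 6 for Tau, 17 for Epsilon — Epsilon by 17–6.
Tau vs Eta: Eta, 19–4.
Tau vs Sigma: Sigma wins 22–1.
Tau beats no one; loses to Theta, Epsilon, Eta, Sigma — 0 pairwise wins.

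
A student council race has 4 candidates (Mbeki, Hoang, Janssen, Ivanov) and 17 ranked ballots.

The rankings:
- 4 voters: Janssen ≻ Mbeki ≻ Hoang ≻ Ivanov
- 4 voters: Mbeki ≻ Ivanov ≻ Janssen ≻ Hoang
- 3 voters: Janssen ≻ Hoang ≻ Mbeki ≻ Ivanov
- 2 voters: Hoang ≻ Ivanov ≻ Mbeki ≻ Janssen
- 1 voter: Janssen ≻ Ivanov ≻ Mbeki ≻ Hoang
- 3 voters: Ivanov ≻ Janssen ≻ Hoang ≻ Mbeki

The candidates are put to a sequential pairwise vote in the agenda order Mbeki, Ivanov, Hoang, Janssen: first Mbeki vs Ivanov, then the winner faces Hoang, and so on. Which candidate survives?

Round 1: Mbeki vs Ivanov — 11–6, Mbeki advances.
Round 2: Mbeki vs Hoang — 9–8, Mbeki advances.
Round 3: Mbeki vs Janssen — 6–11, Janssen advances.
Janssen survives the agenda.

Janssen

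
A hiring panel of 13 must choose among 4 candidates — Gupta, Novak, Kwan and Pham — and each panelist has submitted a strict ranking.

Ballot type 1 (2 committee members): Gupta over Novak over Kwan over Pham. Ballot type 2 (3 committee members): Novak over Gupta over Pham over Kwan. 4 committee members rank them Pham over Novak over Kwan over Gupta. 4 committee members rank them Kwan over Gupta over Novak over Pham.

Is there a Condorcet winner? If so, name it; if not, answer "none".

Novak

Check each pair by majority over 13 ballots:
Gupta vs Novak: Novak wins 7–6.
Gupta vs Kwan: Kwan wins 8–5.
Gupta vs Pham: Gupta wins 9–4.
Novak–Kwan: Novak 9–4.
Novak–Pham: Novak 9–4.
Kwan–Pham: Pham 7–6.
Only Novak has no losses; Novak is the Condorcet winner.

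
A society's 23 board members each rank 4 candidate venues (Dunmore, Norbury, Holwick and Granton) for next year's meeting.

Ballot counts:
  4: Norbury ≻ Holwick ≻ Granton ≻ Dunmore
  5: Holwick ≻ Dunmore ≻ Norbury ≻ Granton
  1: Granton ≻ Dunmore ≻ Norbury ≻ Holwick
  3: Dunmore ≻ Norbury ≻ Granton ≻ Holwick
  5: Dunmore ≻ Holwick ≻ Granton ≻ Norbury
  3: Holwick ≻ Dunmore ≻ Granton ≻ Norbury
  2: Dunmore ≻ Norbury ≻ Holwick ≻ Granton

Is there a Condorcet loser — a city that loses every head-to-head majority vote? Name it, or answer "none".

Pairwise majorities:
Dunmore vs Norbury: Dunmore, 19–4.
Dunmore vs Holwick: Holwick wins 12–11.
Dunmore vs Granton: Dunmore wins 18–5.
Norbury vs Holwick: Holwick, 13–10.
Norbury vs Granton: Norbury is ranked higher on 4+5+3+2 = 14 ballots, Granton on 9. Norbury wins 14–9.
Holwick vs Granton: Holwick preferred on 4+5+5+3+2 = 19 ballots; Holwick wins 19–4.
Granton loses to every other city — it is the Condorcet loser.

Granton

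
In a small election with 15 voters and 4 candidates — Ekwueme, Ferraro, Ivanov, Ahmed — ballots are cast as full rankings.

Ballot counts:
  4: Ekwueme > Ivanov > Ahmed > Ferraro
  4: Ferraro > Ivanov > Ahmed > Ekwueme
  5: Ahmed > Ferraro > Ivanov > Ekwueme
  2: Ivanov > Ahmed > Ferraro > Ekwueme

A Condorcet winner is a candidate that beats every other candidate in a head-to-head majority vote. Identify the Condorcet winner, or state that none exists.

none

Pairwise majorities:
Ekwueme vs Ferraro: Ferraro wins 11–4.
Ekwueme vs Ivanov: Ekwueme preferred on 4 ballots; Ivanov wins 11–4.
Ekwueme vs Ahmed: Ahmed wins 11–4.
Ferraro vs Ivanov: 4+5 = 9 for Ferraro, 6 for Ivanov — Ferraro by 9–6.
Ferraro vs Ahmed: Ahmed wins 11–4.
Ivanov vs Ahmed: 4+4+2 = 10 for Ivanov, 5 for Ahmed — Ivanov by 10–5.
Each candidate drops at least one matchup (Ekwueme loses to Ferraro; Ferraro loses to Ahmed; Ivanov loses to Ferraro; Ahmed loses to Ivanov); the cycle Ferraro > Ivanov > Ahmed > Ferraro rules out a Condorcet winner.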